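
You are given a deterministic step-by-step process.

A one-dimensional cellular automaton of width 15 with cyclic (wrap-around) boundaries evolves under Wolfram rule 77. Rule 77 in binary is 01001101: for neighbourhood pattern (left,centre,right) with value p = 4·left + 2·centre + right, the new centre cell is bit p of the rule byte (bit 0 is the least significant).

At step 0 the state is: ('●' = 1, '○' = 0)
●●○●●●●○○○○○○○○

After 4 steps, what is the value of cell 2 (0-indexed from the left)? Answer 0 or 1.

k=0  ●●○●●●●○○○○○○○○
k=1  ●●○●○○●○●●●●●●○
k=2  ●●○●○○●○●○○○○●○
k=3  ●●○●○○●○●○●●○●○
k=4  ●●○●○○●○●○●●○●○

0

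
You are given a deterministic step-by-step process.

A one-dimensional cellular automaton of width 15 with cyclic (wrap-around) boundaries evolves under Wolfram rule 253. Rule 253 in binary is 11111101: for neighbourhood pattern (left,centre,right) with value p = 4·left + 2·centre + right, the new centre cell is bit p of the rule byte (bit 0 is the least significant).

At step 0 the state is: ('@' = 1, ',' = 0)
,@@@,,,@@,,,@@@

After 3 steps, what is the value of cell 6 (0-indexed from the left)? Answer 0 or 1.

1

step 0: ,@@@,,,@@,,,@@@
step 1: @@@@@@,@@@@,@@@
step 2: @@@@@@@@@@@@@@@
step 3: @@@@@@@@@@@@@@@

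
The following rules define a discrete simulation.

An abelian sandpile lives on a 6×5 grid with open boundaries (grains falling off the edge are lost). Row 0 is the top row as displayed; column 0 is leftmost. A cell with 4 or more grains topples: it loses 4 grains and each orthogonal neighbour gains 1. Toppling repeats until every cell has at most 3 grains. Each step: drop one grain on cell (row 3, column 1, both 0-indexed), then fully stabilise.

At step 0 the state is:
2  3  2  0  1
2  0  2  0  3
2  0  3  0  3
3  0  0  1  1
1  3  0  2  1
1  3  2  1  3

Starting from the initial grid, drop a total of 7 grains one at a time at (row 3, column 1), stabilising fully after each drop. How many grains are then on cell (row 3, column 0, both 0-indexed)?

[0] 2  3  2  0  1
2  0  2  0  3
2  0  3  0  3
3  0  0  1  1
1  3  0  2  1
1  3  2  1  3
[1] 2  3  2  0  1
2  0  2  0  3
2  0  3  0  3
3  1  0  1  1
1  3  0  2  1
1  3  2  1  3
[2] 2  3  2  0  1
2  0  2  0  3
2  0  3  0  3
3  2  0  1  1
1  3  0  2  1
1  3  2  1  3
[3] 2  3  2  0  1
2  0  2  0  3
2  0  3  0  3
3  3  0  1  1
1  3  0  2  1
1  3  2  1  3
[4] 2  3  2  0  1
2  0  2  0  3
3  1  3  0  3
0  2  1  1  1
3  1  1  2  1
2  0  3  1  3
[5] 2  3  2  0  1
2  0  2  0  3
3  1  3  0  3
0  3  1  1  1
3  1  1  2  1
2  0  3  1  3
[6] 2  3  2  0  1
2  0  2  0  3
3  2  3  0  3
1  0  2  1  1
3  2  1  2  1
2  0  3  1  3
[7] 2  3  2  0  1
2  0  2  0  3
3  2  3  0  3
1  1  2  1  1
3  2  1  2  1
2  0  3  1  3

1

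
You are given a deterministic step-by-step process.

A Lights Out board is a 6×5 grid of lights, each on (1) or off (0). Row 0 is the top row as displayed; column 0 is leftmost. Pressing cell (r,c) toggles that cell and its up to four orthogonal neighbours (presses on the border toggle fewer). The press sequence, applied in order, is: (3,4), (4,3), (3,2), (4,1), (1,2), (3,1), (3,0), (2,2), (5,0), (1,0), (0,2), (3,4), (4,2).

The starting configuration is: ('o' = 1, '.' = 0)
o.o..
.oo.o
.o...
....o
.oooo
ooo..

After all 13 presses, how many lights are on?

16

step 0: o.o..
.oo.o
.o...
....o
.oooo
ooo..
step 1: o.o..
.oo.o
.o..o
...o.
.ooo.
ooo..
step 2: o.o..
.oo.o
.o..o
.....
.o..o
oooo.
step 3: o.o..
.oo.o
.oo.o
.ooo.
.oo.o
oooo.
step 4: o.o..
.oo.o
.oo.o
..oo.
o...o
o.oo.
step 5: o....
...oo
.o..o
..oo.
o...o
o.oo.
step 6: o....
...oo
....o
oo.o.
oo..o
o.oo.
step 7: o....
...oo
o...o
...o.
.o..o
o.oo.
step 8: o....
..ooo
ooooo
..oo.
.o..o
o.oo.
step 9: o....
..ooo
ooooo
..oo.
oo..o
.ooo.
step 10: .....
ooooo
.oooo
..oo.
oo..o
.ooo.
step 11: .ooo.
oo.oo
.oooo
..oo.
oo..o
.ooo.
step 12: .ooo.
oo.oo
.ooo.
..o.o
oo...
.ooo.
step 13: .ooo.
oo.oo
.ooo.
....o
o.oo.
.o.o.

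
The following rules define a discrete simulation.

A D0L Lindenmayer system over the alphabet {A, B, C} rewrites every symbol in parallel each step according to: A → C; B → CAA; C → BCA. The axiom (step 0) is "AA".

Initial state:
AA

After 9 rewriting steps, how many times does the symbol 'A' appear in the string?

0) AA
1) CC
2) BCABCA
3) CAABCACCAABCAC
4) BCACCCAABCACBCABCACCCAABCACBCA
5) CAABCACBCABCABCACCCAABCACBCACAABCACCAABCACBCABCABCACCCAABCACBCACAABCAC
6) BCACCCAABCACBCACAABCACCAABCACCAABCACBCABCABCACCCAABCACBCAC…CCAABCACCAABCACBCABCABCACCCAABCACBCACAABCACBCACCCAABCACBCA  (len 158)
7) CAABCACBCABCABCACCCAABCACBCACAABCACBCACCCAABCACBCABCACCCAA…ACAABCACBCACCCAABCACBCACAABCACBCABCABCACCCAABCACBCACAABCAC  (len 358)
8) BCACCCAABCACBCACAABCACCAABCACCAABCACBCABCABCACCCAABCACBCAC…CCAABCACCAABCACBCABCABCACCCAABCACBCACAABCACBCACCCAABCACBCA  (len 814)
9) CAABCACBCABCABCACCCAABCACBCACAABCACBCACCCAABCACBCABCACCCAA…ACAABCACBCACCCAABCACBCACAABCACBCABCABCACCCAABCACBCACAABCAC  (len 1846)

674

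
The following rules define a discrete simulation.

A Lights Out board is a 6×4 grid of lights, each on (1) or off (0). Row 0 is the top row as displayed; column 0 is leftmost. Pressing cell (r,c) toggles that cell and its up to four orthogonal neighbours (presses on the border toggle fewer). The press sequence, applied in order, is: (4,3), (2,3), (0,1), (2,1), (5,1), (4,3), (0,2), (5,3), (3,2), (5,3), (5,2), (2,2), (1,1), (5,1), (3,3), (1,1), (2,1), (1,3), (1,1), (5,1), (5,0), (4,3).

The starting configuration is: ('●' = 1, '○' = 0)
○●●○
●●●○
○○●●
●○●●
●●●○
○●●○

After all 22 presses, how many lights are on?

9

t=0: ○●●○
●●●○
○○●●
●○●●
●●●○
○●●○
t=1: ○●●○
●●●○
○○●●
●○●○
●●○●
○●●●
t=2: ○●●○
●●●●
○○○○
●○●●
●●○●
○●●●
t=3: ●○○○
●○●●
○○○○
●○●●
●●○●
○●●●
t=4: ●○○○
●●●●
●●●○
●●●●
●●○●
○●●●
t=5: ●○○○
●●●●
●●●○
●●●●
●○○●
●○○●
t=6: ●○○○
●●●●
●●●○
●●●○
●○●○
●○○○
t=7: ●●●●
●●○●
●●●○
●●●○
●○●○
●○○○
t=8: ●●●●
●●○●
●●●○
●●●○
●○●●
●○●●
t=9: ●●●●
●●○●
●●○○
●○○●
●○○●
●○●●
t=10: ●●●●
●●○●
●●○○
●○○●
●○○○
●○○○
t=11: ●●●●
●●○●
●●○○
●○○●
●○●○
●●●●
t=12: ●●●●
●●●●
●○●●
●○●●
●○●○
●●●●
t=13: ●○●●
○○○●
●●●●
●○●●
●○●○
●●●●
t=14: ●○●●
○○○●
●●●●
●○●●
●●●○
○○○●
t=15: ●○●●
○○○●
●●●○
●○○○
●●●●
○○○●
t=16: ●●●●
●●●●
●○●○
●○○○
●●●●
○○○●
t=17: ●●●●
●○●●
○●○○
●●○○
●●●●
○○○●
t=18: ●●●○
●○○○
○●○●
●●○○
●●●●
○○○●
t=19: ●○●○
○●●○
○○○●
●●○○
●●●●
○○○●
t=20: ●○●○
○●●○
○○○●
●●○○
●○●●
●●●●
t=21: ●○●○
○●●○
○○○●
●●○○
○○●●
○○●●
t=22: ●○●○
○●●○
○○○●
●●○●
○○○○
○○●○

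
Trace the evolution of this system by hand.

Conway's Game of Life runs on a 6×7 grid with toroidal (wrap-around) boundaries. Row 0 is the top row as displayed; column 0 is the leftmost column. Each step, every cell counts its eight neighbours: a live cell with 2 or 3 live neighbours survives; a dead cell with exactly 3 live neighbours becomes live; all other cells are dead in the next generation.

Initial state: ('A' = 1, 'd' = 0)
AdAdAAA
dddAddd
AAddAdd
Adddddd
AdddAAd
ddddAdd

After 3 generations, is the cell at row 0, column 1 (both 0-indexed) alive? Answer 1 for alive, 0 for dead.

0

0) AdAdAAA
dddAddd
AAddAdd
Adddddd
AdddAAd
ddddAdd
1) ddddAAA
ddAAddd
AAddddd
AdddAAd
ddddAAA
AAddddd
2) AAAAAAA
AAAAAAA
AAAAAdA
AAddAdd
dAddAdd
Adddddd
3) ddddddd
ddddddd
ddddddd
ddddAdA
dAddddd
ddddddd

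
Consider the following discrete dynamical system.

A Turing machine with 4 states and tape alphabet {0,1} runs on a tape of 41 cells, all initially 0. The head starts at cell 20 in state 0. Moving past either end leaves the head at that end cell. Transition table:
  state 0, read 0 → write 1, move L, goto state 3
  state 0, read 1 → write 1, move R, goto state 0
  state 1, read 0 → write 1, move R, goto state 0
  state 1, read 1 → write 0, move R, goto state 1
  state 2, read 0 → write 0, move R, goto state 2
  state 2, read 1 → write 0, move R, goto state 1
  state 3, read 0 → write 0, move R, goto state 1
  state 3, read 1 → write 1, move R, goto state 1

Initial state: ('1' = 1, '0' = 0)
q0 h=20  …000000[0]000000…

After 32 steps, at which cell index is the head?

36

t=0: q0 h=20  …000000[0]000000…
t=1: q3 h=19  …000000[0]100000…
t=2: q1 h=20  …000000[1]000000…
t=3: q1 h=21  …000000[0]000000…
t=4: q0 h=22  …000001[0]000000…
t=5: q3 h=21  …000000[1]100000…
t=6: q1 h=22  …000001[1]000000…
t=7: q1 h=23  …000010[0]000000…
t=8: q0 h=24  …000101[0]000000…
t=9: q3 h=23  …000010[1]100000…
t=10: q1 h=24  …000101[1]000000…
t=11: q1 h=25  …001010[0]000000…
t=12: q0 h=26  …010101[0]000000…
t=13: q3 h=25  …001010[1]100000…
t=14: q1 h=26  …010101[1]000000…
t=15: q1 h=27  …101010[0]000000…
t=16: q0 h=28  …010101[0]000000…
t=17: q3 h=27  …101010[1]100000…
t=18: q1 h=28  …010101[1]000000…
t=19: q1 h=29  …101010[0]000000…
t=20: q0 h=30  …010101[0]000000…
t=21: q3 h=29  …101010[1]100000…
t=22: q1 h=30  …010101[1]000000…
t=23: q1 h=31  …101010[0]000000…
t=24: q0 h=32  …010101[0]000000…
t=25: q3 h=31  …101010[1]100000…
t=26: q1 h=32  …010101[1]000000…
t=27: q1 h=33  …101010[0]000000…
t=28: q0 h=34  …010101[0]000000|
t=29: q3 h=33  …101010[1]100000…
t=30: q1 h=34  …010101[1]000000|
t=31: q1 h=35  …101010[0]00000|
t=32: q0 h=36  …010101[0]0000|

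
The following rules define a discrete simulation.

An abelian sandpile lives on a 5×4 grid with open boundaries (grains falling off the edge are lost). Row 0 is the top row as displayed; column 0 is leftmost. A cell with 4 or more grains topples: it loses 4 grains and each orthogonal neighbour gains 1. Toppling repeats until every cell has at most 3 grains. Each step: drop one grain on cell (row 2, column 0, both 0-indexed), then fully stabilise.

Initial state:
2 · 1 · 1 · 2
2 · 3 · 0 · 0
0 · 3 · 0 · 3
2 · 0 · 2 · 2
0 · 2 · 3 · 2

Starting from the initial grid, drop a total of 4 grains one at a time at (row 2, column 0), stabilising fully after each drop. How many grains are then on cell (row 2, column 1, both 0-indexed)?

step 0: 2 · 1 · 1 · 2
2 · 3 · 0 · 0
0 · 3 · 0 · 3
2 · 0 · 2 · 2
0 · 2 · 3 · 2
step 1: 2 · 1 · 1 · 2
2 · 3 · 0 · 0
1 · 3 · 0 · 3
2 · 0 · 2 · 2
0 · 2 · 3 · 2
step 2: 2 · 1 · 1 · 2
2 · 3 · 0 · 0
2 · 3 · 0 · 3
2 · 0 · 2 · 2
0 · 2 · 3 · 2
step 3: 2 · 1 · 1 · 2
2 · 3 · 0 · 0
3 · 3 · 0 · 3
2 · 0 · 2 · 2
0 · 2 · 3 · 2
step 4: 3 · 2 · 1 · 2
0 · 1 · 1 · 0
2 · 1 · 1 · 3
3 · 1 · 2 · 2
0 · 2 · 3 · 2

1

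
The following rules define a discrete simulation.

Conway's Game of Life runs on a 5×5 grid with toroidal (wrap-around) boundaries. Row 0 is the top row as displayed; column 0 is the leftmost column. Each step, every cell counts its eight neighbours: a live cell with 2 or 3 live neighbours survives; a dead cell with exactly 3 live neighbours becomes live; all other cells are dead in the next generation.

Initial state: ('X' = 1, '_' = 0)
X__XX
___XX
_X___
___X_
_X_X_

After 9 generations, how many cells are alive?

2

k=0  X__XX
___XX
_X___
___X_
_X_X_
k=1  X____
__XX_
__XXX
_____
X__X_
k=2  _XXX_
_XX__
__X_X
__X__
____X
k=3  XX_X_
X____
__X__
_____
_X___
k=4  XXX_X
X_X_X
_____
_____
XXX__
k=5  _____
__X_X
_____
_X___
__XXX
k=6  __X_X
_____
_____
__XX_
__XX_
k=7  __X__
_____
_____
__XX_
_X__X
k=8  _____
_____
_____
__XX_
_X___
k=9  _____
_____
_____
__X__
__X__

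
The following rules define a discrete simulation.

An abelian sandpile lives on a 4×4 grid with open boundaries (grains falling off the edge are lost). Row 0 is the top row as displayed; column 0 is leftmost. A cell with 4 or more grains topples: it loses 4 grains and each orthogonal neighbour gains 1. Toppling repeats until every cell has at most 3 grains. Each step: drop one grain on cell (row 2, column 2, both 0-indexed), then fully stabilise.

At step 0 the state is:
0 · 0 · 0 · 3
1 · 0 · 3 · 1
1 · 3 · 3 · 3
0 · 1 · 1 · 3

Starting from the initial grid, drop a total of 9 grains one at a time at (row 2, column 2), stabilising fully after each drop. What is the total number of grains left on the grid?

24

t=0: 0 · 0 · 0 · 3
1 · 0 · 3 · 1
1 · 3 · 3 · 3
0 · 1 · 1 · 3
t=1: 0 · 0 · 1 · 3
1 · 2 · 0 · 3
2 · 0 · 3 · 1
0 · 2 · 3 · 0
t=2: 0 · 0 · 1 · 3
1 · 2 · 1 · 3
2 · 1 · 1 · 2
0 · 3 · 0 · 1
t=3: 0 · 0 · 1 · 3
1 · 2 · 1 · 3
2 · 1 · 2 · 2
0 · 3 · 0 · 1
t=4: 0 · 0 · 1 · 3
1 · 2 · 1 · 3
2 · 1 · 3 · 2
0 · 3 · 0 · 1
t=5: 0 · 0 · 1 · 3
1 · 2 · 2 · 3
2 · 2 · 0 · 3
0 · 3 · 1 · 1
t=6: 0 · 0 · 1 · 3
1 · 2 · 2 · 3
2 · 2 · 1 · 3
0 · 3 · 1 · 1
t=7: 0 · 0 · 1 · 3
1 · 2 · 2 · 3
2 · 2 · 2 · 3
0 · 3 · 1 · 1
t=8: 0 · 0 · 1 · 3
1 · 2 · 2 · 3
2 · 2 · 3 · 3
0 · 3 · 1 · 1
t=9: 0 · 0 · 3 · 0
1 · 3 · 0 · 2
2 · 3 · 2 · 1
0 · 3 · 2 · 2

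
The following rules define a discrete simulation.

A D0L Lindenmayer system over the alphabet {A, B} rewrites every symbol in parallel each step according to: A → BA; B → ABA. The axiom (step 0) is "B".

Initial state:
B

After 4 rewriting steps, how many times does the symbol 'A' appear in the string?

k=0  B
k=1  ABA
k=2  BAABABA
k=3  ABABABAABABAABABA
k=4  BAABABAABABAABABABAABABAABABABAABABAABABA

24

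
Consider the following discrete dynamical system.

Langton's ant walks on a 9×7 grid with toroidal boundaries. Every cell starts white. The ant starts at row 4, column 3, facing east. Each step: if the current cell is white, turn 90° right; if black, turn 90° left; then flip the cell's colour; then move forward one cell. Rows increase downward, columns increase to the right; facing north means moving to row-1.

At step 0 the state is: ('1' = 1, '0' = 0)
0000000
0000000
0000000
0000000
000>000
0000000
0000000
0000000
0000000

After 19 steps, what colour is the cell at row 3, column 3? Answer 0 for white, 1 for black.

0

t=0: 0000000
0000000
0000000
0000000
000>000
0000000
0000000
0000000
0000000
t=1: 0000000
0000000
0000000
0000000
0001000
000v000
0000000
0000000
0000000
t=2: 0000000
0000000
0000000
0000000
0001000
00<1000
0000000
0000000
0000000
t=3: 0000000
0000000
0000000
0000000
00^1000
0011000
0000000
0000000
0000000
t=4: 0000000
0000000
0000000
0000000
001>000
0011000
0000000
0000000
0000000
t=5: 0000000
0000000
0000000
000^000
0010000
0011000
0000000
0000000
0000000
t=6: 0000000
0000000
0000000
0001>00
0010000
0011000
0000000
0000000
0000000
t=7: 0000000
0000000
0000000
0001100
0010v00
0011000
0000000
0000000
0000000
t=8: 0000000
0000000
0000000
0001100
001<100
0011000
0000000
0000000
0000000
t=9: 0000000
0000000
0000000
000^100
0011100
0011000
0000000
0000000
0000000
t=10: 0000000
0000000
0000000
00<0100
0011100
0011000
0000000
0000000
0000000
t=11: 0000000
0000000
00^0000
0010100
0011100
0011000
0000000
0000000
0000000
t=12: 0000000
0000000
001>000
0010100
0011100
0011000
0000000
0000000
0000000
t=13: 0000000
0000000
0011000
001v100
0011100
0011000
0000000
0000000
0000000
t=14: 0000000
0000000
0011000
00<1100
0011100
0011000
0000000
0000000
0000000
t=15: 0000000
0000000
0011000
0001100
00v1100
0011000
0000000
0000000
0000000
t=16: 0000000
0000000
0011000
0001100
000>100
0011000
0000000
0000000
0000000
t=17: 0000000
0000000
0011000
000^100
0000100
0011000
0000000
0000000
0000000
t=18: 0000000
0000000
0011000
00<0100
0000100
0011000
0000000
0000000
0000000
t=19: 0000000
0000000
00^1000
0010100
0000100
0011000
0000000
0000000
0000000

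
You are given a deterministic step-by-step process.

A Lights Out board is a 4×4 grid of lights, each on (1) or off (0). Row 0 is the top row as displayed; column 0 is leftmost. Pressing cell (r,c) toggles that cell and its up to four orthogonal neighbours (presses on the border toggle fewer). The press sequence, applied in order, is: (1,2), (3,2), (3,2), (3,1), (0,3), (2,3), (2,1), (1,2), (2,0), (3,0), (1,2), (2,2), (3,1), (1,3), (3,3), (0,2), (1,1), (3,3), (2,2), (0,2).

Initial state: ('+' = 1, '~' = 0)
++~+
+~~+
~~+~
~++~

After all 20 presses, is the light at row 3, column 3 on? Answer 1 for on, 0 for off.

t=0: ++~+
+~~+
~~+~
~++~
t=1: ++++
+++~
~~~~
~++~
t=2: ++++
+++~
~~+~
~~~+
t=3: ++++
+++~
~~~~
~++~
t=4: ++++
+++~
~+~~
+~~~
t=5: ++~~
++++
~+~~
+~~~
t=6: ++~~
+++~
~+++
+~~+
t=7: ++~~
+~+~
+~~+
++~+
t=8: +++~
++~+
+~++
++~+
t=9: +++~
~+~+
~+++
~+~+
t=10: +++~
~+~+
++++
+~~+
t=11: ++~~
~~+~
++~+
+~~+
t=12: ++~~
~~~~
+~+~
+~++
t=13: ++~~
~~~~
+++~
~+~+
t=14: ++~+
~~++
++++
~+~+
t=15: ++~+
~~++
+++~
~++~
t=16: +~+~
~~~+
+++~
~++~
t=17: +++~
++++
+~+~
~++~
t=18: +++~
++++
+~++
~+~+
t=19: +++~
++~+
++~~
~+++
t=20: +~~+
++++
++~~
~+++

1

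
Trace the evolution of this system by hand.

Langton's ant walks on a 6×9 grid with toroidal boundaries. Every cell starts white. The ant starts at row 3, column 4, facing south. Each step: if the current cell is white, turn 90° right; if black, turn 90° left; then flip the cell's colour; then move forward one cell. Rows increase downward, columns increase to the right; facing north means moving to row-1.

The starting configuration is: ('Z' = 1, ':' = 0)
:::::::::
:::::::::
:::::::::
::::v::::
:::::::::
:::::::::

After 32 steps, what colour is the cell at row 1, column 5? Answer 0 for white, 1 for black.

t=0: :::::::::
:::::::::
:::::::::
::::v::::
:::::::::
:::::::::
t=1: :::::::::
:::::::::
:::::::::
:::<Z::::
:::::::::
:::::::::
t=2: :::::::::
:::::::::
:::^:::::
:::ZZ::::
:::::::::
:::::::::
t=3: :::::::::
:::::::::
:::Z>::::
:::ZZ::::
:::::::::
:::::::::
t=4: :::::::::
:::::::::
:::ZZ::::
:::Zv::::
:::::::::
:::::::::
t=5: :::::::::
:::::::::
:::ZZ::::
:::Z:>:::
:::::::::
:::::::::
t=6: :::::::::
:::::::::
:::ZZ::::
:::Z:Z:::
:::::v:::
:::::::::
t=7: :::::::::
:::::::::
:::ZZ::::
:::Z:Z:::
::::<Z:::
:::::::::
t=8: :::::::::
:::::::::
:::ZZ::::
:::Z^Z:::
::::ZZ:::
:::::::::
t=9: :::::::::
:::::::::
:::ZZ::::
:::ZZ>:::
::::ZZ:::
:::::::::
t=10: :::::::::
:::::::::
:::ZZ^:::
:::ZZ::::
::::ZZ:::
:::::::::
t=11: :::::::::
:::::::::
:::ZZZ>::
:::ZZ::::
::::ZZ:::
:::::::::
t=12: :::::::::
:::::::::
:::ZZZZ::
:::ZZ:v::
::::ZZ:::
:::::::::
t=13: :::::::::
:::::::::
:::ZZZZ::
:::ZZ<Z::
::::ZZ:::
:::::::::
t=14: :::::::::
:::::::::
:::ZZ^Z::
:::ZZZZ::
::::ZZ:::
:::::::::
t=15: :::::::::
:::::::::
:::Z<:Z::
:::ZZZZ::
::::ZZ:::
:::::::::
t=16: :::::::::
:::::::::
:::Z::Z::
:::ZvZZ::
::::ZZ:::
:::::::::
t=17: :::::::::
:::::::::
:::Z::Z::
:::Z:>Z::
::::ZZ:::
:::::::::
t=18: :::::::::
:::::::::
:::Z:^Z::
:::Z::Z::
::::ZZ:::
:::::::::
t=19: :::::::::
:::::::::
:::Z:Z>::
:::Z::Z::
::::ZZ:::
:::::::::
t=20: :::::::::
::::::^::
:::Z:Z:::
:::Z::Z::
::::ZZ:::
:::::::::
t=21: :::::::::
::::::Z>:
:::Z:Z:::
:::Z::Z::
::::ZZ:::
:::::::::
t=22: :::::::::
::::::ZZ:
:::Z:Z:v:
:::Z::Z::
::::ZZ:::
:::::::::
t=23: :::::::::
::::::ZZ:
:::Z:Z<Z:
:::Z::Z::
::::ZZ:::
:::::::::
t=24: :::::::::
::::::^Z:
:::Z:ZZZ:
:::Z::Z::
::::ZZ:::
:::::::::
t=25: :::::::::
:::::<:Z:
:::Z:ZZZ:
:::Z::Z::
::::ZZ:::
:::::::::
t=26: :::::^:::
:::::Z:Z:
:::Z:ZZZ:
:::Z::Z::
::::ZZ:::
:::::::::
t=27: :::::Z>::
:::::Z:Z:
:::Z:ZZZ:
:::Z::Z::
::::ZZ:::
:::::::::
t=28: :::::ZZ::
:::::ZvZ:
:::Z:ZZZ:
:::Z::Z::
::::ZZ:::
:::::::::
t=29: :::::ZZ::
:::::<ZZ:
:::Z:ZZZ:
:::Z::Z::
::::ZZ:::
:::::::::
t=30: :::::ZZ::
::::::ZZ:
:::Z:vZZ:
:::Z::Z::
::::ZZ:::
:::::::::
t=31: :::::ZZ::
::::::ZZ:
:::Z::>Z:
:::Z::Z::
::::ZZ:::
:::::::::
t=32: :::::ZZ::
::::::^Z:
:::Z:::Z:
:::Z::Z::
::::ZZ:::
:::::::::

0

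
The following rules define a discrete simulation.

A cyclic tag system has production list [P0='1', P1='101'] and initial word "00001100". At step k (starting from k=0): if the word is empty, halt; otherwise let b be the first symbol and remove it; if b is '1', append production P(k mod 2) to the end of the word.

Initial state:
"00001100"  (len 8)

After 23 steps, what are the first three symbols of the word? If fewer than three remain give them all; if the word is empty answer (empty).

k=0  "00001100"  (len 8)
k=1  "0001100"  (len 7)
k=2  "001100"  (len 6)
k=3  "01100"  (len 5)
k=4  "1100"  (len 4)
k=5  "1001"  (len 4)
k=6  "001101"  (len 6)
k=7  "01101"  (len 5)
k=8  "1101"  (len 4)
k=9  "1011"  (len 4)
k=10  "011101"  (len 6)
k=11  "11101"  (len 5)
k=12  "1101101"  (len 7)
k=13  "1011011"  (len 7)
k=14  "011011101"  (len 9)
k=15  "11011101"  (len 8)
k=16  "1011101101"  (len 10)
k=17  "0111011011"  (len 10)
k=18  "111011011"  (len 9)
k=19  "110110111"  (len 9)
k=20  "10110111101"  (len 11)
k=21  "01101111011"  (len 11)
k=22  "1101111011"  (len 10)
k=23  "1011110111"  (len 10)

101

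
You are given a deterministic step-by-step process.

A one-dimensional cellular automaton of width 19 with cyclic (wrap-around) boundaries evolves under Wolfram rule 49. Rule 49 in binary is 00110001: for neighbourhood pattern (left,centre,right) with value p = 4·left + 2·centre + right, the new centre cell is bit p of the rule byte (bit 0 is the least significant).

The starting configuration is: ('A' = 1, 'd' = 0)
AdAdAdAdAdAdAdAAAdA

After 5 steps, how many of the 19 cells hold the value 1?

8

gen 0: AdAdAdAdAdAdAdAAAdA
gen 1: dAdAdAdAdAdAdAdddAd
gen 2: ddAdAdAdAdAdAdAAddA
gen 3: AddAdAdAdAdAdAddAdd
gen 4: dAddAdAdAdAdAdAddAd
gen 5: ddAddAdAdAdAdAdAddA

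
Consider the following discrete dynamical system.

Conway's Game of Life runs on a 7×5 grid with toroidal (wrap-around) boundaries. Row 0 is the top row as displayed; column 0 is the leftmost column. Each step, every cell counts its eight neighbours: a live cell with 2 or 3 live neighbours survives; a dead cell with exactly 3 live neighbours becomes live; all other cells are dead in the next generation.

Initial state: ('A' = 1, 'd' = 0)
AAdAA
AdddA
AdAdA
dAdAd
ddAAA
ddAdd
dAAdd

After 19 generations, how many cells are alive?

t=0: AAdAA
AdddA
AdAdA
dAdAd
ddAAA
ddAdd
dAAdd
t=1: dddAd
ddAdd
ddAdd
dAddd
dAddA
ddddd
ddddA
t=2: dddAd
ddAAd
dAAdd
AAAdd
Adddd
Adddd
ddddd
t=3: ddAAd
dAdAd
Adddd
AdAdd
AdddA
ddddd
ddddd
t=4: ddAAd
dAdAA
AdAdA
Adddd
AAddA
ddddd
ddddd
t=5: ddAAA
dAddd
ddAdd
dddAd
AAddA
Adddd
ddddd
t=6: ddAAd
dAddd
ddAdd
AAAAA
AAddA
AAddA
dddAA
t=7: ddAAA
dAdAd
ddddA
ddddd
ddddd
dAAdd
dAddd
t=8: AAdAA
Adddd
ddddd
ddddd
ddddd
dAAdd
AAddd
t=9: ddAdd
AAddd
ddddd
ddddd
ddddd
AAAdd
dddAd
t=10: dAAdd
dAddd
ddddd
ddddd
dAddd
dAAdd
dddAd
t=11: dAAdd
dAAdd
ddddd
ddddd
dAAdd
dAAdd
dddAd
t=12: dAdAd
dAAdd
ddddd
ddddd
dAAdd
dAdAd
dddAd
t=13: dAdAd
dAAdd
ddddd
ddddd
dAAdd
dAdAd
dddAA
t=14: AAdAA
dAAdd
ddddd
ddddd
dAAdd
AAdAA
AddAA
t=15: ddddd
dAAAA
ddddd
ddddd
dAAAA
ddddd
ddddd
t=16: ddAAd
ddAAd
ddAAd
ddAAd
ddAAd
ddAAd
ddddd
t=17: ddAAd
dAddA
dAddA
dAddA
dAddA
ddAAd
ddddd
t=18: ddAAd
dAddA
dAAAA
dAAAA
dAddA
ddAAd
ddddd
t=19: ddAAd
dAddA
ddddd
ddddd
dAddA
ddAAd
ddddd

8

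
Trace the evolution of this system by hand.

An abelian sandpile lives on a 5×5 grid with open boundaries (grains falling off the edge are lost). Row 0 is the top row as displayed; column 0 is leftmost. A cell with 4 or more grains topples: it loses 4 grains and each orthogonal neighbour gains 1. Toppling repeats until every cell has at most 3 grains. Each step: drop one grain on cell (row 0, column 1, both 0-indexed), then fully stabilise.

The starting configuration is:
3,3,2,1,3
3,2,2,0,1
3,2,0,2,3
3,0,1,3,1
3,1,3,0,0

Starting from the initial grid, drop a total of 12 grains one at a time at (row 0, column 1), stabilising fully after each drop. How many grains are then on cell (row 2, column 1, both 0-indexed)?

[0] 3,3,2,1,3
3,2,2,0,1
3,2,0,2,3
3,0,1,3,1
3,1,3,0,0
[1] 1,2,3,1,3
2,1,3,0,1
2,0,1,2,3
1,2,1,3,1
0,2,3,0,0
[2] 1,3,3,1,3
2,1,3,0,1
2,0,1,2,3
1,2,1,3,1
0,2,3,0,0
[3] 2,1,1,2,3
2,3,0,1,1
2,0,2,2,3
1,2,1,3,1
0,2,3,0,0
[4] 2,2,1,2,3
2,3,0,1,1
2,0,2,2,3
1,2,1,3,1
0,2,3,0,0
[5] 2,3,1,2,3
2,3,0,1,1
2,0,2,2,3
1,2,1,3,1
0,2,3,0,0
[6] 3,1,2,2,3
3,0,1,1,1
2,1,2,2,3
1,2,1,3,1
0,2,3,0,0
[7] 3,2,2,2,3
3,0,1,1,1
2,1,2,2,3
1,2,1,3,1
0,2,3,0,0
[8] 3,3,2,2,3
3,0,1,1,1
2,1,2,2,3
1,2,1,3,1
0,2,3,0,0
[9] 1,1,3,2,3
0,2,1,1,1
3,1,2,2,3
1,2,1,3,1
0,2,3,0,0
[10] 1,2,3,2,3
0,2,1,1,1
3,1,2,2,3
1,2,1,3,1
0,2,3,0,0
[11] 1,3,3,2,3
0,2,1,1,1
3,1,2,2,3
1,2,1,3,1
0,2,3,0,0
[12] 2,1,0,3,3
0,3,2,1,1
3,1,2,2,3
1,2,1,3,1
0,2,3,0,0

1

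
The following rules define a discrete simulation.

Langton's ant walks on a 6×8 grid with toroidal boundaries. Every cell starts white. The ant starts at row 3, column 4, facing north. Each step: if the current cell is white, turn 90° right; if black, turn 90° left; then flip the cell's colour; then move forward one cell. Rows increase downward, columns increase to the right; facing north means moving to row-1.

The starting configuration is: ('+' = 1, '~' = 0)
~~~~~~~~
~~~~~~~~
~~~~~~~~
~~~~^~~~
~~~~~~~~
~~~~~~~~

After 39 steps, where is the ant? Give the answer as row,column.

0,4

0) ~~~~~~~~
~~~~~~~~
~~~~~~~~
~~~~^~~~
~~~~~~~~
~~~~~~~~
1) ~~~~~~~~
~~~~~~~~
~~~~~~~~
~~~~+>~~
~~~~~~~~
~~~~~~~~
2) ~~~~~~~~
~~~~~~~~
~~~~~~~~
~~~~++~~
~~~~~v~~
~~~~~~~~
3) ~~~~~~~~
~~~~~~~~
~~~~~~~~
~~~~++~~
~~~~<+~~
~~~~~~~~
4) ~~~~~~~~
~~~~~~~~
~~~~~~~~
~~~~^+~~
~~~~++~~
~~~~~~~~
5) ~~~~~~~~
~~~~~~~~
~~~~~~~~
~~~<~+~~
~~~~++~~
~~~~~~~~
6) ~~~~~~~~
~~~~~~~~
~~~^~~~~
~~~+~+~~
~~~~++~~
~~~~~~~~
7) ~~~~~~~~
~~~~~~~~
~~~+>~~~
~~~+~+~~
~~~~++~~
~~~~~~~~
8) ~~~~~~~~
~~~~~~~~
~~~++~~~
~~~+v+~~
~~~~++~~
~~~~~~~~
9) ~~~~~~~~
~~~~~~~~
~~~++~~~
~~~<++~~
~~~~++~~
~~~~~~~~
10) ~~~~~~~~
~~~~~~~~
~~~++~~~
~~~~++~~
~~~v++~~
~~~~~~~~
11) ~~~~~~~~
~~~~~~~~
~~~++~~~
~~~~++~~
~~<+++~~
~~~~~~~~
12) ~~~~~~~~
~~~~~~~~
~~~++~~~
~~^~++~~
~~++++~~
~~~~~~~~
13) ~~~~~~~~
~~~~~~~~
~~~++~~~
~~+>++~~
~~++++~~
~~~~~~~~
14) ~~~~~~~~
~~~~~~~~
~~~++~~~
~~++++~~
~~+v++~~
~~~~~~~~
15) ~~~~~~~~
~~~~~~~~
~~~++~~~
~~++++~~
~~+~>+~~
~~~~~~~~
16) ~~~~~~~~
~~~~~~~~
~~~++~~~
~~++^+~~
~~+~~+~~
~~~~~~~~
17) ~~~~~~~~
~~~~~~~~
~~~++~~~
~~+<~+~~
~~+~~+~~
~~~~~~~~
18) ~~~~~~~~
~~~~~~~~
~~~++~~~
~~+~~+~~
~~+v~+~~
~~~~~~~~
19) ~~~~~~~~
~~~~~~~~
~~~++~~~
~~+~~+~~
~~<+~+~~
~~~~~~~~
20) ~~~~~~~~
~~~~~~~~
~~~++~~~
~~+~~+~~
~~~+~+~~
~~v~~~~~
21) ~~~~~~~~
~~~~~~~~
~~~++~~~
~~+~~+~~
~~~+~+~~
~<+~~~~~
22) ~~~~~~~~
~~~~~~~~
~~~++~~~
~~+~~+~~
~^~+~+~~
~++~~~~~
23) ~~~~~~~~
~~~~~~~~
~~~++~~~
~~+~~+~~
~+>+~+~~
~++~~~~~
24) ~~~~~~~~
~~~~~~~~
~~~++~~~
~~+~~+~~
~+++~+~~
~+v~~~~~
25) ~~~~~~~~
~~~~~~~~
~~~++~~~
~~+~~+~~
~+++~+~~
~+~>~~~~
26) ~~~v~~~~
~~~~~~~~
~~~++~~~
~~+~~+~~
~+++~+~~
~+~+~~~~
27) ~~<+~~~~
~~~~~~~~
~~~++~~~
~~+~~+~~
~+++~+~~
~+~+~~~~
28) ~~++~~~~
~~~~~~~~
~~~++~~~
~~+~~+~~
~+++~+~~
~+^+~~~~
29) ~~++~~~~
~~~~~~~~
~~~++~~~
~~+~~+~~
~+++~+~~
~++>~~~~
30) ~~++~~~~
~~~~~~~~
~~~++~~~
~~+~~+~~
~++^~+~~
~++~~~~~
31) ~~++~~~~
~~~~~~~~
~~~++~~~
~~+~~+~~
~+<~~+~~
~++~~~~~
32) ~~++~~~~
~~~~~~~~
~~~++~~~
~~+~~+~~
~+~~~+~~
~+v~~~~~
33) ~~++~~~~
~~~~~~~~
~~~++~~~
~~+~~+~~
~+~~~+~~
~+~>~~~~
34) ~~+v~~~~
~~~~~~~~
~~~++~~~
~~+~~+~~
~+~~~+~~
~+~+~~~~
35) ~~+~>~~~
~~~~~~~~
~~~++~~~
~~+~~+~~
~+~~~+~~
~+~+~~~~
36) ~~+~+~~~
~~~~v~~~
~~~++~~~
~~+~~+~~
~+~~~+~~
~+~+~~~~
37) ~~+~+~~~
~~~<+~~~
~~~++~~~
~~+~~+~~
~+~~~+~~
~+~+~~~~
38) ~~+^+~~~
~~~++~~~
~~~++~~~
~~+~~+~~
~+~~~+~~
~+~+~~~~
39) ~~++>~~~
~~~++~~~
~~~++~~~
~~+~~+~~
~+~~~+~~
~+~+~~~~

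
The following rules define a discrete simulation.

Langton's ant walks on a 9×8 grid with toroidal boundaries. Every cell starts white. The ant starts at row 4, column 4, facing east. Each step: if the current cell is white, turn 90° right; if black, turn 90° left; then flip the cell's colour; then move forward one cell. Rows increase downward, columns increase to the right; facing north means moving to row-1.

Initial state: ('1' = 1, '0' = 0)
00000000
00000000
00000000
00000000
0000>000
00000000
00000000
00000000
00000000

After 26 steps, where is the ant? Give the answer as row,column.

3,1

t=0: 00000000
00000000
00000000
00000000
0000>000
00000000
00000000
00000000
00000000
t=1: 00000000
00000000
00000000
00000000
00001000
0000v000
00000000
00000000
00000000
t=2: 00000000
00000000
00000000
00000000
00001000
000<1000
00000000
00000000
00000000
t=3: 00000000
00000000
00000000
00000000
000^1000
00011000
00000000
00000000
00000000
t=4: 00000000
00000000
00000000
00000000
0001>000
00011000
00000000
00000000
00000000
t=5: 00000000
00000000
00000000
0000^000
00010000
00011000
00000000
00000000
00000000
t=6: 00000000
00000000
00000000
00001>00
00010000
00011000
00000000
00000000
00000000
t=7: 00000000
00000000
00000000
00001100
00010v00
00011000
00000000
00000000
00000000
t=8: 00000000
00000000
00000000
00001100
0001<100
00011000
00000000
00000000
00000000
t=9: 00000000
00000000
00000000
0000^100
00011100
00011000
00000000
00000000
00000000
t=10: 00000000
00000000
00000000
000<0100
00011100
00011000
00000000
00000000
00000000
t=11: 00000000
00000000
000^0000
00010100
00011100
00011000
00000000
00000000
00000000
t=12: 00000000
00000000
0001>000
00010100
00011100
00011000
00000000
00000000
00000000
t=13: 00000000
00000000
00011000
0001v100
00011100
00011000
00000000
00000000
00000000
t=14: 00000000
00000000
00011000
000<1100
00011100
00011000
00000000
00000000
00000000
t=15: 00000000
00000000
00011000
00001100
000v1100
00011000
00000000
00000000
00000000
t=16: 00000000
00000000
00011000
00001100
0000>100
00011000
00000000
00000000
00000000
t=17: 00000000
00000000
00011000
0000^100
00000100
00011000
00000000
00000000
00000000
t=18: 00000000
00000000
00011000
000<0100
00000100
00011000
00000000
00000000
00000000
t=19: 00000000
00000000
000^1000
00010100
00000100
00011000
00000000
00000000
00000000
t=20: 00000000
00000000
00<01000
00010100
00000100
00011000
00000000
00000000
00000000
t=21: 00000000
00^00000
00101000
00010100
00000100
00011000
00000000
00000000
00000000
t=22: 00000000
001>0000
00101000
00010100
00000100
00011000
00000000
00000000
00000000
t=23: 00000000
00110000
001v1000
00010100
00000100
00011000
00000000
00000000
00000000
t=24: 00000000
00110000
00<11000
00010100
00000100
00011000
00000000
00000000
00000000
t=25: 00000000
00110000
00011000
00v10100
00000100
00011000
00000000
00000000
00000000
t=26: 00000000
00110000
00011000
0<110100
00000100
00011000
00000000
00000000
00000000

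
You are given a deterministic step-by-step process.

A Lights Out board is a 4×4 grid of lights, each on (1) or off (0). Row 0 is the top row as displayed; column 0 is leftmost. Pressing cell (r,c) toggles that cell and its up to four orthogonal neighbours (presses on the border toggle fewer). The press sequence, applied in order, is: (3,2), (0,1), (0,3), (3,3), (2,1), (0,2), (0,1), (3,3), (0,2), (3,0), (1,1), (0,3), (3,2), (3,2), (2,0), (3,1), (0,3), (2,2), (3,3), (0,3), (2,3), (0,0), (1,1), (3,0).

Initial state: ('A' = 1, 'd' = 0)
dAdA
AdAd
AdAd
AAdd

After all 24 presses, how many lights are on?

k=0  dAdA
AdAd
AdAd
AAdd
k=1  dAdA
AdAd
Addd
AdAA
k=2  AdAA
AAAd
Addd
AdAA
k=3  Addd
AAAA
Addd
AdAA
k=4  Addd
AAAA
AddA
Addd
k=5  Addd
AdAA
dAAA
AAdd
k=6  AAAA
AddA
dAAA
AAdd
k=7  dddA
AAdA
dAAA
AAdd
k=8  dddA
AAdA
dAAd
AAAA
k=9  dAAd
AAAA
dAAd
AAAA
k=10  dAAd
AAAA
AAAd
ddAA
k=11  ddAd
dddA
AdAd
ddAA
k=12  dddA
dddd
AdAd
ddAA
k=13  dddA
dddd
Addd
dAdd
k=14  dddA
dddd
AdAd
ddAA
k=15  dddA
Addd
dAAd
AdAA
k=16  dddA
Addd
ddAd
dAdA
k=17  ddAd
AddA
ddAd
dAdA
k=18  ddAd
AdAA
dAdA
dAAA
k=19  ddAd
AdAA
dAdd
dAdd
k=20  dddA
AdAd
dAdd
dAdd
k=21  dddA
AdAA
dAAA
dAdA
k=22  AAdA
ddAA
dAAA
dAdA
k=23  AddA
AAdA
ddAA
dAdA
k=24  AddA
AAdA
AdAA
AddA

10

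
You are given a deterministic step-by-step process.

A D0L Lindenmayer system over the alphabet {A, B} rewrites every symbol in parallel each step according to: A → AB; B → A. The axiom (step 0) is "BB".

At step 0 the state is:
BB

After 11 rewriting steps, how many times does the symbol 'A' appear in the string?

178

k=0  BB
k=1  AA
k=2  ABAB
k=3  ABAABA
k=4  ABAABABAAB
k=5  ABAABABAABAABABA
k=6  ABAABABAABAABABAABABAABAAB
k=7  ABAABABAABAABABAABABAABAABABAABAABABAABABA
k=8  ABAABABAABAABABAABABAABAABABAABAABABAABABAABAABABAABABAABAABABAABAAB
k=9  ABAABABAABAABABAABABAABAABABAABAABABAABABAABAABABAABABAABAABABAABAABABAABABAABAABABAABAABABAABABAABAABABAABABA
k=10  ABAABABAABAABABAABABAABAABABAABAABABAABABAABAABABAABABAABA…AABABAABABAABAABABAABABAABAABABAABAABABAABABAABAABABAABAAB  (len 178)
k=11  ABAABABAABAABABAABABAABAABABAABAABABAABABAABAABABAABABAABA…AABABAABABAABAABABAABABAABAABABAABAABABAABABAABAABABAABABA  (len 288)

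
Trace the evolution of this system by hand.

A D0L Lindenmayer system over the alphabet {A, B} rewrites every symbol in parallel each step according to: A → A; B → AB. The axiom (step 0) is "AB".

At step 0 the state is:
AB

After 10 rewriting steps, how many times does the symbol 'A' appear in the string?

11

step 0: AB
step 1: AAB
step 2: AAAB
step 3: AAAAB
step 4: AAAAAB
step 5: AAAAAAB
step 6: AAAAAAAB
step 7: AAAAAAAAB
step 8: AAAAAAAAAB
step 9: AAAAAAAAAAB
step 10: AAAAAAAAAAAB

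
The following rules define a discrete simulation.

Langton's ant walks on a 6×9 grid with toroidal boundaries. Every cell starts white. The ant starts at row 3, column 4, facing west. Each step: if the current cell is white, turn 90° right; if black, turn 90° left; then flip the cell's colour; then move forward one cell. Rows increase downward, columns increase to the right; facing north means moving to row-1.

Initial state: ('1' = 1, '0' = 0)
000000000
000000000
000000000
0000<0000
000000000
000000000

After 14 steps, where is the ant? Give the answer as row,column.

t=0: 000000000
000000000
000000000
0000<0000
000000000
000000000
t=1: 000000000
000000000
0000^0000
000010000
000000000
000000000
t=2: 000000000
000000000
00001>000
000010000
000000000
000000000
t=3: 000000000
000000000
000011000
00001v000
000000000
000000000
t=4: 000000000
000000000
000011000
0000<1000
000000000
000000000
t=5: 000000000
000000000
000011000
000001000
0000v0000
000000000
t=6: 000000000
000000000
000011000
000001000
000<10000
000000000
t=7: 000000000
000000000
000011000
000^01000
000110000
000000000
t=8: 000000000
000000000
000011000
0001>1000
000110000
000000000
t=9: 000000000
000000000
000011000
000111000
0001v0000
000000000
t=10: 000000000
000000000
000011000
000111000
00010>000
000000000
t=11: 000000000
000000000
000011000
000111000
000101000
00000v000
t=12: 000000000
000000000
000011000
000111000
000101000
0000<1000
t=13: 000000000
000000000
000011000
000111000
0001^1000
000011000
t=14: 000000000
000000000
000011000
000111000
00011>000
000011000

4,5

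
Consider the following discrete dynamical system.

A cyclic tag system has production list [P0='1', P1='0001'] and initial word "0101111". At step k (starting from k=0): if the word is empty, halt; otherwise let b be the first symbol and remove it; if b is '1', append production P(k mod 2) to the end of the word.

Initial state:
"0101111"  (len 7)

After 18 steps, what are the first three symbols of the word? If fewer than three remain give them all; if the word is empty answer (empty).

t=0: "0101111"  (len 7)
t=1: "101111"  (len 6)
t=2: "011110001"  (len 9)
t=3: "11110001"  (len 8)
t=4: "11100010001"  (len 11)
t=5: "11000100011"  (len 11)
t=6: "10001000110001"  (len 14)
t=7: "00010001100011"  (len 14)
t=8: "0010001100011"  (len 13)
t=9: "010001100011"  (len 12)
t=10: "10001100011"  (len 11)
t=11: "00011000111"  (len 11)
t=12: "0011000111"  (len 10)
t=13: "011000111"  (len 9)
t=14: "11000111"  (len 8)
t=15: "10001111"  (len 8)
t=16: "00011110001"  (len 11)
t=17: "0011110001"  (len 10)
t=18: "011110001"  (len 9)

011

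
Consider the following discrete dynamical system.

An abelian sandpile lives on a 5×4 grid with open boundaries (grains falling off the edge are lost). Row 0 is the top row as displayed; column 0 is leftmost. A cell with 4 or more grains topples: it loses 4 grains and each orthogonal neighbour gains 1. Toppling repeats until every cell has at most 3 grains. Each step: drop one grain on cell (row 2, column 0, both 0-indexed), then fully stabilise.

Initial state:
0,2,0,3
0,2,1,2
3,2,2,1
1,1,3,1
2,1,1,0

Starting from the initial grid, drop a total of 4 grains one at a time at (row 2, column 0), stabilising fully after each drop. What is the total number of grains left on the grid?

t=0: 0,2,0,3
0,2,1,2
3,2,2,1
1,1,3,1
2,1,1,0
t=1: 0,2,0,3
1,2,1,2
0,3,2,1
2,1,3,1
2,1,1,0
t=2: 0,2,0,3
1,2,1,2
1,3,2,1
2,1,3,1
2,1,1,0
t=3: 0,2,0,3
1,2,1,2
2,3,2,1
2,1,3,1
2,1,1,0
t=4: 0,2,0,3
1,2,1,2
3,3,2,1
2,1,3,1
2,1,1,0

31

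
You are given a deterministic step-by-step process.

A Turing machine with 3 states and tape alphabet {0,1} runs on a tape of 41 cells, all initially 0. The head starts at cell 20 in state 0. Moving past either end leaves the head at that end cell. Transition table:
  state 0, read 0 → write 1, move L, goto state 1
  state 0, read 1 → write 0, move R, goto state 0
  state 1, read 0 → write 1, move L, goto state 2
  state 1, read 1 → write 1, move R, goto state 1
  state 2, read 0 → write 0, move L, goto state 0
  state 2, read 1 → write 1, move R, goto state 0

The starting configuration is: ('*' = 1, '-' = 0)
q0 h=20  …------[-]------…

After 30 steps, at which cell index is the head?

6

step 0: q0 h=20  …------[-]------…
step 1: q1 h=19  …------[-]*-----…
step 2: q2 h=18  …------[-]**----…
step 3: q0 h=17  …------[-]-**---…
step 4: q1 h=16  …------[-]*-**--…
step 5: q2 h=15  …------[-]**-**-…
step 6: q0 h=14  …------[-]-**-**…
step 7: q1 h=13  …------[-]*-**-*…
step 8: q2 h=12  …------[-]**-**-…
step 9: q0 h=11  …------[-]-**-**…
step 10: q1 h=10  …------[-]*-**-*…
step 11: q2 h= 9  …------[-]**-**-…
step 12: q0 h= 8  …------[-]-**-**…
step 13: q1 h= 7  …------[-]*-**-*…
step 14: q2 h= 6  |------[-]**-**-…
step 15: q0 h= 5  |-----[-]-**-**…
step 16: q1 h= 4  |----[-]*-**-*…
step 17: q2 h= 3  |---[-]**-**-…
step 18: q0 h= 2  |--[-]-**-**…
step 19: q1 h= 1  |-[-]*-**-*…
step 20: q2 h= 0  |[-]**-**-…
step 21: q0 h= 0  |[-]**-**-…
step 22: q1 h= 0  |[*]**-**-…
step 23: q1 h= 1  |*[*]*-**-*…
step 24: q1 h= 2  |**[*]-**-**…
step 25: q1 h= 3  |***[-]**-**-…
step 26: q2 h= 2  |**[*]***-**…
step 27: q0 h= 3  |***[*]**-**-…
step 28: q0 h= 4  |***-[*]*-**-*…
step 29: q0 h= 5  |***--[*]-**-**…
step 30: q0 h= 6  |***---[-]**-**-…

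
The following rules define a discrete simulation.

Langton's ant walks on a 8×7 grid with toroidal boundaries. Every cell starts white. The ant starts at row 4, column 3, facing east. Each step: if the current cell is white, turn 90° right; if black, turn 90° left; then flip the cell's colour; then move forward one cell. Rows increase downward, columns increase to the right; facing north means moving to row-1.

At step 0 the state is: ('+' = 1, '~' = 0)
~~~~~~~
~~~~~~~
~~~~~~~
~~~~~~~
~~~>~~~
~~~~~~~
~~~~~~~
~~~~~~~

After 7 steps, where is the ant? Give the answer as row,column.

step 0: ~~~~~~~
~~~~~~~
~~~~~~~
~~~~~~~
~~~>~~~
~~~~~~~
~~~~~~~
~~~~~~~
step 1: ~~~~~~~
~~~~~~~
~~~~~~~
~~~~~~~
~~~+~~~
~~~v~~~
~~~~~~~
~~~~~~~
step 2: ~~~~~~~
~~~~~~~
~~~~~~~
~~~~~~~
~~~+~~~
~~<+~~~
~~~~~~~
~~~~~~~
step 3: ~~~~~~~
~~~~~~~
~~~~~~~
~~~~~~~
~~^+~~~
~~++~~~
~~~~~~~
~~~~~~~
step 4: ~~~~~~~
~~~~~~~
~~~~~~~
~~~~~~~
~~+>~~~
~~++~~~
~~~~~~~
~~~~~~~
step 5: ~~~~~~~
~~~~~~~
~~~~~~~
~~~^~~~
~~+~~~~
~~++~~~
~~~~~~~
~~~~~~~
step 6: ~~~~~~~
~~~~~~~
~~~~~~~
~~~+>~~
~~+~~~~
~~++~~~
~~~~~~~
~~~~~~~
step 7: ~~~~~~~
~~~~~~~
~~~~~~~
~~~++~~
~~+~v~~
~~++~~~
~~~~~~~
~~~~~~~

4,4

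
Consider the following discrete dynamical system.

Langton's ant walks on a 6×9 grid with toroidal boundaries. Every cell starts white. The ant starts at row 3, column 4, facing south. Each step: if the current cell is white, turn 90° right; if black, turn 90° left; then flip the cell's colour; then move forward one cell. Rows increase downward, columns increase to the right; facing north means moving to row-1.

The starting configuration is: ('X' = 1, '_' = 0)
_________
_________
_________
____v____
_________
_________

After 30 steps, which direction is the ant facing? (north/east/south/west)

[0] _________
_________
_________
____v____
_________
_________
[1] _________
_________
_________
___<X____
_________
_________
[2] _________
_________
___^_____
___XX____
_________
_________
[3] _________
_________
___X>____
___XX____
_________
_________
[4] _________
_________
___XX____
___Xv____
_________
_________
[5] _________
_________
___XX____
___X_>___
_________
_________
[6] _________
_________
___XX____
___X_X___
_____v___
_________
[7] _________
_________
___XX____
___X_X___
____<X___
_________
[8] _________
_________
___XX____
___X^X___
____XX___
_________
[9] _________
_________
___XX____
___XX>___
____XX___
_________
[10] _________
_________
___XX^___
___XX____
____XX___
_________
[11] _________
_________
___XXX>__
___XX____
____XX___
_________
[12] _________
_________
___XXXX__
___XX_v__
____XX___
_________
[13] _________
_________
___XXXX__
___XX<X__
____XX___
_________
[14] _________
_________
___XX^X__
___XXXX__
____XX___
_________
[15] _________
_________
___X<_X__
___XXXX__
____XX___
_________
[16] _________
_________
___X__X__
___XvXX__
____XX___
_________
[17] _________
_________
___X__X__
___X_>X__
____XX___
_________
[18] _________
_________
___X_^X__
___X__X__
____XX___
_________
[19] _________
_________
___X_X>__
___X__X__
____XX___
_________
[20] _________
______^__
___X_X___
___X__X__
____XX___
_________
[21] _________
______X>_
___X_X___
___X__X__
____XX___
_________
[22] _________
______XX_
___X_X_v_
___X__X__
____XX___
_________
[23] _________
______XX_
___X_X<X_
___X__X__
____XX___
_________
[24] _________
______^X_
___X_XXX_
___X__X__
____XX___
_________
[25] _________
_____<_X_
___X_XXX_
___X__X__
____XX___
_________
[26] _____^___
_____X_X_
___X_XXX_
___X__X__
____XX___
_________
[27] _____X>__
_____X_X_
___X_XXX_
___X__X__
____XX___
_________
[28] _____XX__
_____XvX_
___X_XXX_
___X__X__
____XX___
_________
[29] _____XX__
_____<XX_
___X_XXX_
___X__X__
____XX___
_________
[30] _____XX__
______XX_
___X_vXX_
___X__X__
____XX___
_________

south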